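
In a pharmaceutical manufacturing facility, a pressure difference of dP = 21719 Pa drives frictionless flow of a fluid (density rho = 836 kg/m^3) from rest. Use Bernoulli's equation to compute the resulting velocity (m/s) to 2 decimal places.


v = sqrt(2*dP/rho)
v = sqrt(2*21719/836)
v = sqrt(51.95933)
v = 7.21 m/s


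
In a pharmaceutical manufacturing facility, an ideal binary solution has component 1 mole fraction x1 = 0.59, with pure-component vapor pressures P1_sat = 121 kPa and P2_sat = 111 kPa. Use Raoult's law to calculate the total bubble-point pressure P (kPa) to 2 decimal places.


P = x1*P1_sat + x2*P2_sat
x2 = 1 - x1 = 1 - 0.59 = 0.41
P = 0.59*121 + 0.41*111
P = 71.39 + 45.51
P = 116.90 kPa


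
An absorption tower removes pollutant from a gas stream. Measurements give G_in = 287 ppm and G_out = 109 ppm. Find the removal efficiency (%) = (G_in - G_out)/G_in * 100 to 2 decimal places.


Efficiency = (G_in - G_out) / G_in * 100%
Efficiency = (287 - 109) / 287 * 100
Efficiency = 178 / 287 * 100
Efficiency = 62.02%


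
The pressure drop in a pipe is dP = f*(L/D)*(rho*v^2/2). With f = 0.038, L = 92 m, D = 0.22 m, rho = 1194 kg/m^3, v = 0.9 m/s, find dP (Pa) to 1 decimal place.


dP = f * (L/D) * (rho*v^2/2)
dP = 0.038 * (92/0.22) * (1194*0.9^2/2)
L/D = 418.18181818
rho*v^2/2 = 1194*0.81/2 = 483.57
dP = 0.038 * 418.18181818 * 483.57
dP = 7684.4 Pa


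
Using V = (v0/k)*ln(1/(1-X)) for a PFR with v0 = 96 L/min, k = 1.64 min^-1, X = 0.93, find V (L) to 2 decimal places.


V = (v0/k) * ln(1/(1-X))
V = (96/1.64) * ln(1/(1-0.93))
V = 58.536585 * ln(14.285714)
V = 58.536585 * 2.65926
V = 155.66 L


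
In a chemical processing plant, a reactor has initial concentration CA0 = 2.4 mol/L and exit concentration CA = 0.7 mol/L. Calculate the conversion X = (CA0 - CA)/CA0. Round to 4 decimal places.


X = (CA0 - CA) / CA0
X = (2.4 - 0.7) / 2.4
X = 1.7 / 2.4
X = 0.7083


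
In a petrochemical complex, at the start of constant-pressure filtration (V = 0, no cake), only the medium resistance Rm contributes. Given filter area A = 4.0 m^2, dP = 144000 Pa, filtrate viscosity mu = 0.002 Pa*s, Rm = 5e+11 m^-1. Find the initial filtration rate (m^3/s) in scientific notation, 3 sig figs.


rate = A * dP / (mu * Rm)
rate = 4.0 * 144000 / (0.002 * 5e+11)
rate = 576000.0 / 1.000e+09
rate = 5.76e-04 m^3/s


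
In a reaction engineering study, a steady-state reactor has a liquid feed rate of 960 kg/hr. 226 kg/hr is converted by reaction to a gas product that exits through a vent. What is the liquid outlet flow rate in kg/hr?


Steady-state mass balance on the main outlet: F_out = F_in - F_removed
F_out = 960 - 226
F_out = 734 kg/hr


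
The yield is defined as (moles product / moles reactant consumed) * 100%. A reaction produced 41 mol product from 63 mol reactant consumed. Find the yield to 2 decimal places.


Yield = (moles product / moles consumed) * 100%
Yield = (41 / 63) * 100
Yield = 0.6508 * 100
Yield = 65.08%


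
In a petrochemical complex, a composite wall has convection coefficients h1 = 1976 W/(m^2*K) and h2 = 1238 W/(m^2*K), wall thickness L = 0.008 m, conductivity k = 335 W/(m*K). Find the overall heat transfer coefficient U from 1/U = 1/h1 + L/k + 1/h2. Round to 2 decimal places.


1/U = 1/h1 + L/k + 1/h2
1/U = 1/1976 + 0.008/335 + 1/1238
1/U = 0.0005060729 + 2.38806e-05 + 0.0008077544
1/U = 0.0013377079
U = 747.55 W/(m^2*K)


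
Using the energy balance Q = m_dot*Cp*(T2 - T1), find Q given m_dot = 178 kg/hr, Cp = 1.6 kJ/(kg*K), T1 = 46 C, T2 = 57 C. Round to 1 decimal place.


Q = m_dot * Cp * (T2 - T1)
Q = 178 * 1.6 * (57 - 46)
Q = 178 * 1.6 * 11
Q = 3132.8 kJ/hr


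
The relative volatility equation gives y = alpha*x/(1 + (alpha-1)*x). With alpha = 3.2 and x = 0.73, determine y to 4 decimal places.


y = alpha*x / (1 + (alpha-1)*x)
y = 3.2*0.73 / (1 + (3.2-1)*0.73)
y = 2.336 / (1 + 1.606)
y = 2.336 / 2.606
y = 0.8964


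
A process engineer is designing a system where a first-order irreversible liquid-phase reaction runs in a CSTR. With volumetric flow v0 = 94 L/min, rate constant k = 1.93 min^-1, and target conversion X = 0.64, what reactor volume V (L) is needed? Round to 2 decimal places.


V = v0 * X / (k * (1 - X))
V = 94 * 0.64 / (1.93 * (1 - 0.64))
V = 60.16 / (1.93 * 0.36)
V = 60.16 / 0.6948
V = 86.59 L


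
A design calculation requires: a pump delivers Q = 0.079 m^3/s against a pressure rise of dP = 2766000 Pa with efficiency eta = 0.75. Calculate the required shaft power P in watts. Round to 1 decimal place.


P = Q * dP / eta
P = 0.079 * 2766000 / 0.75
P = 218514.0 / 0.75
P = 291352.0 W


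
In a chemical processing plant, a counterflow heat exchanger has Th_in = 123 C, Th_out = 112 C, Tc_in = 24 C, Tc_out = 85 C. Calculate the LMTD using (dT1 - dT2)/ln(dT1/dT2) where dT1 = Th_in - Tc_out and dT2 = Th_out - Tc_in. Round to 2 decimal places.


dT1 = Th_in - Tc_out = 123 - 85 = 38
dT2 = Th_out - Tc_in = 112 - 24 = 88
LMTD = (dT1 - dT2) / ln(dT1/dT2)
LMTD = (38 - 88) / ln(38/88)
LMTD = 59.54 K


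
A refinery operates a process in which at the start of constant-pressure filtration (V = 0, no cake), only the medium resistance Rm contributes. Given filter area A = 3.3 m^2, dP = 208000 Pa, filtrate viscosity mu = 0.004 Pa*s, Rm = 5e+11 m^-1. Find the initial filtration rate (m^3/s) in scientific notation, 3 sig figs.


rate = A * dP / (mu * Rm)
rate = 3.3 * 208000 / (0.004 * 5e+11)
rate = 686400.0 / 2.000e+09
rate = 3.43e-04 m^3/s


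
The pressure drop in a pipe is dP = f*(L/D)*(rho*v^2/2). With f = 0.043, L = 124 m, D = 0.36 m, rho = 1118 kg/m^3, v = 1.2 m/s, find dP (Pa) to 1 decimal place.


dP = f * (L/D) * (rho*v^2/2)
dP = 0.043 * (124/0.36) * (1118*1.2^2/2)
L/D = 344.44444444
rho*v^2/2 = 1118*1.44/2 = 804.96
dP = 0.043 * 344.44444444 * 804.96
dP = 11922.4 Pa


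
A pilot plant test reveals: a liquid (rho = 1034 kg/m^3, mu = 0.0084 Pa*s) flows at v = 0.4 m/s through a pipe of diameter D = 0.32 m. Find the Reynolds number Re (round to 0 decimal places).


Re = rho * v * D / mu
Re = 1034 * 0.4 * 0.32 / 0.0084
Re = 132.352 / 0.0084
Re = 15756


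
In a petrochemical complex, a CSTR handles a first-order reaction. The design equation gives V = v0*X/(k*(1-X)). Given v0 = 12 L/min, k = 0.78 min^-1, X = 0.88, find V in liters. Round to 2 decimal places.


V = v0 * X / (k * (1 - X))
V = 12 * 0.88 / (0.78 * (1 - 0.88))
V = 10.56 / (0.78 * 0.12)
V = 10.56 / 0.0936
V = 112.82 L


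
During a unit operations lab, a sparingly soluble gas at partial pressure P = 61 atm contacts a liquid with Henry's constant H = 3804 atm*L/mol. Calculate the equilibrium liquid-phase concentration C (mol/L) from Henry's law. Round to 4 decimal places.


C = P / H
C = 61 / 3804
C = 0.0160 mol/L


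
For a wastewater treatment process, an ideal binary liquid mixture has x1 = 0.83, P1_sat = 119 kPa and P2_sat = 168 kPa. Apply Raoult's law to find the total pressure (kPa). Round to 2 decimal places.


P = x1*P1_sat + x2*P2_sat
x2 = 1 - x1 = 1 - 0.83 = 0.17
P = 0.83*119 + 0.17*168
P = 98.77 + 28.56
P = 127.33 kPa


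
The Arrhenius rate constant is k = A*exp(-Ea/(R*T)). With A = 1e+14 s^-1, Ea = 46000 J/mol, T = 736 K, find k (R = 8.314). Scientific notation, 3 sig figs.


k = A * exp(-Ea/(R*T))
k = 1e+14 * exp(-46000 / (8.314 * 736))
k = 1e+14 * exp(-7.51744)
k = 5.44e+10


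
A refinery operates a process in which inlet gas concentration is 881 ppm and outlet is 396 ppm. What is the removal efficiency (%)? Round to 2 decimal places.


Efficiency = (G_in - G_out) / G_in * 100%
Efficiency = (881 - 396) / 881 * 100
Efficiency = 485 / 881 * 100
Efficiency = 55.05%


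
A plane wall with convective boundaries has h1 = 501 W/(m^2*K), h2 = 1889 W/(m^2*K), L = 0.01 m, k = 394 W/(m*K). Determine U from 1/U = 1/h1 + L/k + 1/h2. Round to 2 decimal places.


1/U = 1/h1 + L/k + 1/h2
1/U = 1/501 + 0.01/394 + 1/1889
1/U = 0.001996008 + 2.53807e-05 + 0.0005293806
1/U = 0.0025507693
U = 392.04 W/(m^2*K)


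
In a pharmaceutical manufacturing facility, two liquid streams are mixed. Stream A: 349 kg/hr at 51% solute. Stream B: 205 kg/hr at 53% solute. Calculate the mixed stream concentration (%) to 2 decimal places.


Mass balance on solute: F1*x1 + F2*x2 = F3*x3
F3 = F1 + F2 = 349 + 205 = 554 kg/hr
x3 = (F1*x1 + F2*x2)/F3
x3 = (349*0.51 + 205*0.53) / 554
x3 = 51.74%


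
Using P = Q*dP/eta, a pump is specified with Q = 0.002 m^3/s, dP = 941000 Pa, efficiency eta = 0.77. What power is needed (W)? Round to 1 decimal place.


P = Q * dP / eta
P = 0.002 * 941000 / 0.77
P = 1882.0 / 0.77
P = 2444.2 W


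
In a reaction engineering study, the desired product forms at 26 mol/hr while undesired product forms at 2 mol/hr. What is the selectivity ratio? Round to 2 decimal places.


S = desired product rate / undesired product rate
S = 26 / 2
S = 13.00


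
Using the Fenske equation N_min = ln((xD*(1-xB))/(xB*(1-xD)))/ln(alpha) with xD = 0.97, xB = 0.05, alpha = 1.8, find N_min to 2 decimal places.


N_min = ln((xD*(1-xB))/(xB*(1-xD))) / ln(alpha)
Numerator inside ln: 0.9215 / 0.0015 = 614.333333
ln(614.333333) = 6.420538
ln(alpha) = ln(1.8) = 0.587787
N_min = 6.420538 / 0.587787 = 10.92


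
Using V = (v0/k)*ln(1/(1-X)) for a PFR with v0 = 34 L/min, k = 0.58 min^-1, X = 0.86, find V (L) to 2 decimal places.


V = (v0/k) * ln(1/(1-X))
V = (34/0.58) * ln(1/(1-0.86))
V = 58.62069 * ln(7.142857)
V = 58.62069 * 1.966113
V = 115.25 L


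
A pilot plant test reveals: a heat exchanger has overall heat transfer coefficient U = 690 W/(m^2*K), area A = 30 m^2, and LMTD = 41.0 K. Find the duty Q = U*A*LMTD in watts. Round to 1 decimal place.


Q = U * A * LMTD
Q = 690 * 30 * 41.0
Q = 848700.0 W


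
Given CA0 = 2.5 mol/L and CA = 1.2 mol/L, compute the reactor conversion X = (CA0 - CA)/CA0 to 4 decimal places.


X = (CA0 - CA) / CA0
X = (2.5 - 1.2) / 2.5
X = 1.3 / 2.5
X = 0.5200


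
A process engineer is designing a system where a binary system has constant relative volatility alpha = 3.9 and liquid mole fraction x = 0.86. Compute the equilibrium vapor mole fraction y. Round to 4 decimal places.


y = alpha*x / (1 + (alpha-1)*x)
y = 3.9*0.86 / (1 + (3.9-1)*0.86)
y = 3.354 / (1 + 2.494)
y = 3.354 / 3.494
y = 0.9599


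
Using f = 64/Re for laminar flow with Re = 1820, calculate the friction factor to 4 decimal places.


f = 64 / Re
f = 64 / 1820
f = 0.0352


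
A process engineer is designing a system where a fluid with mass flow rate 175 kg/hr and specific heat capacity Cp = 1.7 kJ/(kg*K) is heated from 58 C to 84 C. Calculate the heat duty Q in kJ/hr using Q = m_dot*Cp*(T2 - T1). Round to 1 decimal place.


Q = m_dot * Cp * (T2 - T1)
Q = 175 * 1.7 * (84 - 58)
Q = 175 * 1.7 * 26
Q = 7735.0 kJ/hr


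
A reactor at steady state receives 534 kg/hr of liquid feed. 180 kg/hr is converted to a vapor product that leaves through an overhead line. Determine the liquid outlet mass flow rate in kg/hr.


Steady-state mass balance on the main outlet: F_out = F_in - F_removed
F_out = 534 - 180
F_out = 354 kg/hr


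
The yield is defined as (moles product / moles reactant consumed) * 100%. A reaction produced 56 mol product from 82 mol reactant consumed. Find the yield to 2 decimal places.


Yield = (moles product / moles consumed) * 100%
Yield = (56 / 82) * 100
Yield = 0.6829 * 100
Yield = 68.29%


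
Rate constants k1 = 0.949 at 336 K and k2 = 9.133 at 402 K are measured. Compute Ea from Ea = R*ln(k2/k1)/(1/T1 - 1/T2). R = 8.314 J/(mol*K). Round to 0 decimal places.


Ea = R * ln(k2/k1) / (1/T1 - 1/T2)
ln(k2/k1) = ln(9.133/0.949) = 2.2642407
1/T1 - 1/T2 = 1/336 - 1/402 = 0.000488628287
Ea = 8.314 * 2.2642407 / 0.000488628287
Ea = 38526 J/mol


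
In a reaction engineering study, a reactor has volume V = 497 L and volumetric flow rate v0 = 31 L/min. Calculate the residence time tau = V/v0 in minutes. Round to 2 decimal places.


tau = V / v0
tau = 497 / 31
tau = 16.03 min


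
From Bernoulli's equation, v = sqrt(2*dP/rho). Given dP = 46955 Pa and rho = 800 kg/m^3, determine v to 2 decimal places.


v = sqrt(2*dP/rho)
v = sqrt(2*46955/800)
v = sqrt(117.3875)
v = 10.83 m/s


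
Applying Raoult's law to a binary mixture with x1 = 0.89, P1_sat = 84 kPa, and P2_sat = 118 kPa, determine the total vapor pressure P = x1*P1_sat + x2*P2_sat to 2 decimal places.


P = x1*P1_sat + x2*P2_sat
x2 = 1 - x1 = 1 - 0.89 = 0.11
P = 0.89*84 + 0.11*118
P = 74.76 + 12.98
P = 87.74 kPa


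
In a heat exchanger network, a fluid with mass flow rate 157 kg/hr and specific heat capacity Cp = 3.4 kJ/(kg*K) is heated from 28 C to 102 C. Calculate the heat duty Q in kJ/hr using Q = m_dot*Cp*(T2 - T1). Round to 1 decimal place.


Q = m_dot * Cp * (T2 - T1)
Q = 157 * 3.4 * (102 - 28)
Q = 157 * 3.4 * 74
Q = 39501.2 kJ/hr


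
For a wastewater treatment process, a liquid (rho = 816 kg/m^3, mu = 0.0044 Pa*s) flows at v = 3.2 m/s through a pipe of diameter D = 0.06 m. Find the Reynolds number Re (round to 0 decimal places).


Re = rho * v * D / mu
Re = 816 * 3.2 * 0.06 / 0.0044
Re = 156.672 / 0.0044
Re = 35607


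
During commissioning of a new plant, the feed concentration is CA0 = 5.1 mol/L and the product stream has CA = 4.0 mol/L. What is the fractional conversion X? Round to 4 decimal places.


X = (CA0 - CA) / CA0
X = (5.1 - 4.0) / 5.1
X = 1.1 / 5.1
X = 0.2157


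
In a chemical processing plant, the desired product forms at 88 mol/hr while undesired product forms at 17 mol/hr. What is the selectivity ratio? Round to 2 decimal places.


S = desired product rate / undesired product rate
S = 88 / 17
S = 5.18


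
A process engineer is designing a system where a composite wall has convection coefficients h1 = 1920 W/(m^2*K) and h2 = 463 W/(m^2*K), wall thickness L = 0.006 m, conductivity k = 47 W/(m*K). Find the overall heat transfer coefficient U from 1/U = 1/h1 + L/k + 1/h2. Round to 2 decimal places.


1/U = 1/h1 + L/k + 1/h2
1/U = 1/1920 + 0.006/47 + 1/463
1/U = 0.0005208333 + 0.0001276596 + 0.0021598272
1/U = 0.0028083201
U = 356.08 W/(m^2*K)


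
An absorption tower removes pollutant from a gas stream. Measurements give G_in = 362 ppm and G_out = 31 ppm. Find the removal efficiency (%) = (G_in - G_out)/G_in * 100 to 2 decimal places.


Efficiency = (G_in - G_out) / G_in * 100%
Efficiency = (362 - 31) / 362 * 100
Efficiency = 331 / 362 * 100
Efficiency = 91.44%


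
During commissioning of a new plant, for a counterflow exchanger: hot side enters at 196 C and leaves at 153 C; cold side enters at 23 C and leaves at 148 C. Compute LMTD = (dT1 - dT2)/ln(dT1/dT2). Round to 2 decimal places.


dT1 = Th_in - Tc_out = 196 - 148 = 48
dT2 = Th_out - Tc_in = 153 - 23 = 130
LMTD = (dT1 - dT2) / ln(dT1/dT2)
LMTD = (48 - 130) / ln(48/130)
LMTD = 82.30 K


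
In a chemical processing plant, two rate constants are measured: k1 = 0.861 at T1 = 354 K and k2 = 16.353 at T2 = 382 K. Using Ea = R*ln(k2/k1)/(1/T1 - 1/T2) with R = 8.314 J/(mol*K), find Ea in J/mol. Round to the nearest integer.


Ea = R * ln(k2/k1) / (1/T1 - 1/T2)
ln(k2/k1) = ln(16.353/0.861) = 2.9440721
1/T1 - 1/T2 = 1/354 - 1/382 = 0.00020705771
Ea = 8.314 * 2.9440721 / 0.00020705771
Ea = 118213 J/mol


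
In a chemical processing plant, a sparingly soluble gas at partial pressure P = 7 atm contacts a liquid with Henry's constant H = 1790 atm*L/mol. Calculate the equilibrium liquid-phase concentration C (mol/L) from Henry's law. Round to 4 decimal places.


C = P / H
C = 7 / 1790
C = 0.0039 mol/L


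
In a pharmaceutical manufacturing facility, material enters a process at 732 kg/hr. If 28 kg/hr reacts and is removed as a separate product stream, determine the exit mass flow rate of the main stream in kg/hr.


Steady-state mass balance on the main outlet: F_out = F_in - F_removed
F_out = 732 - 28
F_out = 704 kg/hr


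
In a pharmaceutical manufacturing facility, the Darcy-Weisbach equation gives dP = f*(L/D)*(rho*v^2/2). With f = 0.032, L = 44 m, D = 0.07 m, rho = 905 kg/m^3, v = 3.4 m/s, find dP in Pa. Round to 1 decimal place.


dP = f * (L/D) * (rho*v^2/2)
dP = 0.032 * (44/0.07) * (905*3.4^2/2)
L/D = 628.57142857
rho*v^2/2 = 905*11.56/2 = 5230.9
dP = 0.032 * 628.57142857 * 5230.9
dP = 105215.8 Pa


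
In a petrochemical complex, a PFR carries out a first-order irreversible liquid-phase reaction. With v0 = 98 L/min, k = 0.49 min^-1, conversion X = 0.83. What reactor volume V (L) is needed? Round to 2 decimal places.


V = (v0/k) * ln(1/(1-X))
V = (98/0.49) * ln(1/(1-0.83))
V = 200.0 * ln(5.882353)
V = 200.0 * 1.771957
V = 354.39 L


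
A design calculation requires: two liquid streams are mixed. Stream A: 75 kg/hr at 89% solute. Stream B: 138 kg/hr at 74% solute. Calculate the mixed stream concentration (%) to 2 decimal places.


Mass balance on solute: F1*x1 + F2*x2 = F3*x3
F3 = F1 + F2 = 75 + 138 = 213 kg/hr
x3 = (F1*x1 + F2*x2)/F3
x3 = (75*0.89 + 138*0.74) / 213
x3 = 79.28%


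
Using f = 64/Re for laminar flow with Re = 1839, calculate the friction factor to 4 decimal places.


f = 64 / Re
f = 64 / 1839
f = 0.0348


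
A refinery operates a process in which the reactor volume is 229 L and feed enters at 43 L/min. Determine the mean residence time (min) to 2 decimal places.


tau = V / v0
tau = 229 / 43
tau = 5.33 min


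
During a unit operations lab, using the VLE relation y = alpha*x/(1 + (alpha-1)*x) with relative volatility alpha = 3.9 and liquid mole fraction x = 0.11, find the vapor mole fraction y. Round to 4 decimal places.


y = alpha*x / (1 + (alpha-1)*x)
y = 3.9*0.11 / (1 + (3.9-1)*0.11)
y = 0.429 / (1 + 0.319)
y = 0.429 / 1.319
y = 0.3252


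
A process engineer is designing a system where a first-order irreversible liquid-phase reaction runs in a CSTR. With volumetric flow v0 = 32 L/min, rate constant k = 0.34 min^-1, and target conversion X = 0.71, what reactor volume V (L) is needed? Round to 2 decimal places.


V = v0 * X / (k * (1 - X))
V = 32 * 0.71 / (0.34 * (1 - 0.71))
V = 22.72 / (0.34 * 0.29)
V = 22.72 / 0.0986
V = 230.43 L


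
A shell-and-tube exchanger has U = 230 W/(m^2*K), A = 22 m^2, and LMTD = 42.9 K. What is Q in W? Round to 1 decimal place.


Q = U * A * LMTD
Q = 230 * 22 * 42.9
Q = 217074.0 W


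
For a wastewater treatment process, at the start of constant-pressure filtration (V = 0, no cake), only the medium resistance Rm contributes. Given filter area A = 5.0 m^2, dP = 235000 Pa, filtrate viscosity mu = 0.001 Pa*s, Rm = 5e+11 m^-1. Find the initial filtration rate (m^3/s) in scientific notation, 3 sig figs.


rate = A * dP / (mu * Rm)
rate = 5.0 * 235000 / (0.001 * 5e+11)
rate = 1175000.0 / 5.000e+08
rate = 2.35e-03 m^3/s


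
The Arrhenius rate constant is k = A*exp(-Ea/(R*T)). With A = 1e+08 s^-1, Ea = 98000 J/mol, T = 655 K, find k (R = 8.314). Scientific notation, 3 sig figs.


k = A * exp(-Ea/(R*T))
k = 1e+08 * exp(-98000 / (8.314 * 655))
k = 1e+08 * exp(-17.995949)
k = 1.53e+00


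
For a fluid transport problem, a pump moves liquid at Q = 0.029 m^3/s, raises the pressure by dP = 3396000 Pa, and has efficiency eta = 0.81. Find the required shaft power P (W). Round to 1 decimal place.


P = Q * dP / eta
P = 0.029 * 3396000 / 0.81
P = 98484.0 / 0.81
P = 121585.2 W


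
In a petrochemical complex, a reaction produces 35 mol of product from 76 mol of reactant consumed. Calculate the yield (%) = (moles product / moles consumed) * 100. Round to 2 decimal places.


Yield = (moles product / moles consumed) * 100%
Yield = (35 / 76) * 100
Yield = 0.4605 * 100
Yield = 46.05%


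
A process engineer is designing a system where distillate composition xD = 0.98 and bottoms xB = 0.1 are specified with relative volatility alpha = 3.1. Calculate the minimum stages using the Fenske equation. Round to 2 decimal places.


N_min = ln((xD*(1-xB))/(xB*(1-xD))) / ln(alpha)
Numerator inside ln: 0.882 / 0.002 = 441.0
ln(441.0) = 6.089045
ln(alpha) = ln(3.1) = 1.131402
N_min = 6.089045 / 1.131402 = 5.38


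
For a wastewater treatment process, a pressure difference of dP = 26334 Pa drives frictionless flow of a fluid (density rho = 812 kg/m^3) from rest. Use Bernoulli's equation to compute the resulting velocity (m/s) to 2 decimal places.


v = sqrt(2*dP/rho)
v = sqrt(2*26334/812)
v = sqrt(64.862069)
v = 8.05 m/s


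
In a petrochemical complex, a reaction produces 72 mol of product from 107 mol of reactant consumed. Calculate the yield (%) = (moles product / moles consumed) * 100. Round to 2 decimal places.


Yield = (moles product / moles consumed) * 100%
Yield = (72 / 107) * 100
Yield = 0.6729 * 100
Yield = 67.29%


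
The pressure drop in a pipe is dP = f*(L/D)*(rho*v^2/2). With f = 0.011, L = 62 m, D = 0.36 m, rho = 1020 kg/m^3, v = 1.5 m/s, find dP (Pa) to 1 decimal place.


dP = f * (L/D) * (rho*v^2/2)
dP = 0.011 * (62/0.36) * (1020*1.5^2/2)
L/D = 172.22222222
rho*v^2/2 = 1020*2.25/2 = 1147.5
dP = 0.011 * 172.22222222 * 1147.5
dP = 2173.9 Pa


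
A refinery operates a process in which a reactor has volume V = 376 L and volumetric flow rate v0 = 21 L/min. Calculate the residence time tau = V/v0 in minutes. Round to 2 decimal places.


tau = V / v0
tau = 376 / 21
tau = 17.90 min


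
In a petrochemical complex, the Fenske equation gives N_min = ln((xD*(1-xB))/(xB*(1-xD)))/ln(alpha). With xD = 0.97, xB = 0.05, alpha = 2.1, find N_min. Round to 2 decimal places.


N_min = ln((xD*(1-xB))/(xB*(1-xD))) / ln(alpha)
Numerator inside ln: 0.9215 / 0.0015 = 614.333333
ln(614.333333) = 6.420538
ln(alpha) = ln(2.1) = 0.741937
N_min = 6.420538 / 0.741937 = 8.65


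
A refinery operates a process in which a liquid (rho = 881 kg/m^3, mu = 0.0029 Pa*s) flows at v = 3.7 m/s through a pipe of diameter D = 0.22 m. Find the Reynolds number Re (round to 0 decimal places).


Re = rho * v * D / mu
Re = 881 * 3.7 * 0.22 / 0.0029
Re = 717.134 / 0.0029
Re = 247288


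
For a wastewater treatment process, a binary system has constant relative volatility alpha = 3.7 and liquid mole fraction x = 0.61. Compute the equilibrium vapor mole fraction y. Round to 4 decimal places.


y = alpha*x / (1 + (alpha-1)*x)
y = 3.7*0.61 / (1 + (3.7-1)*0.61)
y = 2.257 / (1 + 1.647)
y = 2.257 / 2.647
y = 0.8527


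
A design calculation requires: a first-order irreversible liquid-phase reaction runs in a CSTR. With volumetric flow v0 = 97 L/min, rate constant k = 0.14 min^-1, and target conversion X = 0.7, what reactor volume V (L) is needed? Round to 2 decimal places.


V = v0 * X / (k * (1 - X))
V = 97 * 0.7 / (0.14 * (1 - 0.7))
V = 67.9 / (0.14 * 0.3)
V = 67.9 / 0.042
V = 1616.67 L


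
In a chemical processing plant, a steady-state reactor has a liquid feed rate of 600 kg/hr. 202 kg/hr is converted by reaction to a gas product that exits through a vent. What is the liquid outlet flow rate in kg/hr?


Steady-state mass balance on the main outlet: F_out = F_in - F_removed
F_out = 600 - 202
F_out = 398 kg/hr


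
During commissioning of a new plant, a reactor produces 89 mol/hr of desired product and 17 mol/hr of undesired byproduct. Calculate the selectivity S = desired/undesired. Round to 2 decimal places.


S = desired product rate / undesired product rate
S = 89 / 17
S = 5.24


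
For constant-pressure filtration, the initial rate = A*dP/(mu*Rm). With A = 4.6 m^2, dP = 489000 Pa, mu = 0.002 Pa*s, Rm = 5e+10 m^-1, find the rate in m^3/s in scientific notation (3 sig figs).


rate = A * dP / (mu * Rm)
rate = 4.6 * 489000 / (0.002 * 5e+10)
rate = 2249400.0 / 1.000e+08
rate = 2.25e-02 m^3/s


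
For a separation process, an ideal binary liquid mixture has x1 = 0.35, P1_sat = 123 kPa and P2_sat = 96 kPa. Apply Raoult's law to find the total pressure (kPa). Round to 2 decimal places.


P = x1*P1_sat + x2*P2_sat
x2 = 1 - x1 = 1 - 0.35 = 0.65
P = 0.35*123 + 0.65*96
P = 43.05 + 62.4
P = 105.45 kPa


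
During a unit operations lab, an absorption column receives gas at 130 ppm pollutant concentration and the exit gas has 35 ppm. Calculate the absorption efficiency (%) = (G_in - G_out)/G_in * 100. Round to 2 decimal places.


Efficiency = (G_in - G_out) / G_in * 100%
Efficiency = (130 - 35) / 130 * 100
Efficiency = 95 / 130 * 100
Efficiency = 73.08%


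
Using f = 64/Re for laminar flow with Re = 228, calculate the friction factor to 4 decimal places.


f = 64 / Re
f = 64 / 228
f = 0.2807


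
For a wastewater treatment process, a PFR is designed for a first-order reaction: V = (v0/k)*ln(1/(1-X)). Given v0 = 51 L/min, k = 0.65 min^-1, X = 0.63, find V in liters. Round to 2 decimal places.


V = (v0/k) * ln(1/(1-X))
V = (51/0.65) * ln(1/(1-0.63))
V = 78.461538 * ln(2.702703)
V = 78.461538 * 0.994252
V = 78.01 L


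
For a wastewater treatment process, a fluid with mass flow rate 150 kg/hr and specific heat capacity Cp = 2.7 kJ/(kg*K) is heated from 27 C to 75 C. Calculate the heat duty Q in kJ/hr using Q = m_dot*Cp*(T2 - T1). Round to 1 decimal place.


Q = m_dot * Cp * (T2 - T1)
Q = 150 * 2.7 * (75 - 27)
Q = 150 * 2.7 * 48
Q = 19440.0 kJ/hr


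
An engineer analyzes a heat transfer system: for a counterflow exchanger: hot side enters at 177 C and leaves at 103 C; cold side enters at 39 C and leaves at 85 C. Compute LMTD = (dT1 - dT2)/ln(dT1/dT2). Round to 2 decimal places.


dT1 = Th_in - Tc_out = 177 - 85 = 92
dT2 = Th_out - Tc_in = 103 - 39 = 64
LMTD = (dT1 - dT2) / ln(dT1/dT2)
LMTD = (92 - 64) / ln(92/64)
LMTD = 77.16 K


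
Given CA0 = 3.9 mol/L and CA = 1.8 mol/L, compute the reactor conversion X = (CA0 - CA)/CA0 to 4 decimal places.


X = (CA0 - CA) / CA0
X = (3.9 - 1.8) / 3.9
X = 2.1 / 3.9
X = 0.5385


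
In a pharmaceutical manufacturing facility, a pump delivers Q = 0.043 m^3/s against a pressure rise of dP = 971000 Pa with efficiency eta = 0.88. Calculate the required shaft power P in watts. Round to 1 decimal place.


P = Q * dP / eta
P = 0.043 * 971000 / 0.88
P = 41753.0 / 0.88
P = 47446.6 W


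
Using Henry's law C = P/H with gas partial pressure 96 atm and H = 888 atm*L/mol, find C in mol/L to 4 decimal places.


C = P / H
C = 96 / 888
C = 0.1081 mol/L


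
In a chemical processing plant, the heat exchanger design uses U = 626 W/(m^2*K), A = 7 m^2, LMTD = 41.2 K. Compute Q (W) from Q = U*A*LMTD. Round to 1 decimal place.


Q = U * A * LMTD
Q = 626 * 7 * 41.2
Q = 180538.4 W


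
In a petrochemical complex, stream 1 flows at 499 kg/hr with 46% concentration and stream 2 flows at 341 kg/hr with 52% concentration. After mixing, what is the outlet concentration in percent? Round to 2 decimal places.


Mass balance on solute: F1*x1 + F2*x2 = F3*x3
F3 = F1 + F2 = 499 + 341 = 840 kg/hr
x3 = (F1*x1 + F2*x2)/F3
x3 = (499*0.46 + 341*0.52) / 840
x3 = 48.44%


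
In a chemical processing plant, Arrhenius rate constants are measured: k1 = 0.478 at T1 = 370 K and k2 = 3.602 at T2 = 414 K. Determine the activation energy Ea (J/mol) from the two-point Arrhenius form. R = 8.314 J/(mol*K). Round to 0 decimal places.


Ea = R * ln(k2/k1) / (1/T1 - 1/T2)
ln(k2/k1) = ln(3.602/0.478) = 2.0196338
1/T1 - 1/T2 = 1/370 - 1/414 = 0.000287243766
Ea = 8.314 * 2.0196338 / 0.000287243766
Ea = 58456 J/mol


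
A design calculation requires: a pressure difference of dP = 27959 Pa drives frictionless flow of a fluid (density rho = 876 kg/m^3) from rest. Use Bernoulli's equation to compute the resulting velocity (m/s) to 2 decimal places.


v = sqrt(2*dP/rho)
v = sqrt(2*27959/876)
v = sqrt(63.833333)
v = 7.99 m/s


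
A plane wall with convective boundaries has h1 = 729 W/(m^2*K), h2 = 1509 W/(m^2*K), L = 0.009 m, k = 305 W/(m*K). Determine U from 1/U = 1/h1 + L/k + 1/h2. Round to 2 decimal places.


1/U = 1/h1 + L/k + 1/h2
1/U = 1/729 + 0.009/305 + 1/1509
1/U = 0.0013717421 + 2.95082e-05 + 0.0006626905
1/U = 0.0020639408
U = 484.51 W/(m^2*K)


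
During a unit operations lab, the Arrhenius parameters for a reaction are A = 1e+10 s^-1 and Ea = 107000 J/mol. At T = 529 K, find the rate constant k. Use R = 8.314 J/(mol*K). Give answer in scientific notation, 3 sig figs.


k = A * exp(-Ea/(R*T))
k = 1e+10 * exp(-107000 / (8.314 * 529))
k = 1e+10 * exp(-24.328654)
k = 2.72e-01


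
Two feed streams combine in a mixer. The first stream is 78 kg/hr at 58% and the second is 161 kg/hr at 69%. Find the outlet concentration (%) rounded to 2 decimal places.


Mass balance on solute: F1*x1 + F2*x2 = F3*x3
F3 = F1 + F2 = 78 + 161 = 239 kg/hr
x3 = (F1*x1 + F2*x2)/F3
x3 = (78*0.58 + 161*0.69) / 239
x3 = 65.41%


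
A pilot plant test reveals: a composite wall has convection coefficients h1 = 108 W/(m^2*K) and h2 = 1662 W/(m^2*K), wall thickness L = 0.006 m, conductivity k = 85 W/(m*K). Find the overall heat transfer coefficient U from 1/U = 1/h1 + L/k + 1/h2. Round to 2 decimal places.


1/U = 1/h1 + L/k + 1/h2
1/U = 1/108 + 0.006/85 + 1/1662
1/U = 0.0092592593 + 7.05882e-05 + 0.0006016847
1/U = 0.0099315322
U = 100.69 W/(m^2*K)


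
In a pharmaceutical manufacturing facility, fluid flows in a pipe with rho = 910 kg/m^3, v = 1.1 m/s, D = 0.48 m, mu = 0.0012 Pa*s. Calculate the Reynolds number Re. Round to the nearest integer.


Re = rho * v * D / mu
Re = 910 * 1.1 * 0.48 / 0.0012
Re = 480.48 / 0.0012
Re = 400400


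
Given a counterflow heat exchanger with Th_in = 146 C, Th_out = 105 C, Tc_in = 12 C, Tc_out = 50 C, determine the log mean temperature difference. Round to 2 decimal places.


dT1 = Th_in - Tc_out = 146 - 50 = 96
dT2 = Th_out - Tc_in = 105 - 12 = 93
LMTD = (dT1 - dT2) / ln(dT1/dT2)
LMTD = (96 - 93) / ln(96/93)
LMTD = 94.49 K


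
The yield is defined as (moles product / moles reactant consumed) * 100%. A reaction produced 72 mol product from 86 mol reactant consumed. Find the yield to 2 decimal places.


Yield = (moles product / moles consumed) * 100%
Yield = (72 / 86) * 100
Yield = 0.8372 * 100
Yield = 83.72%


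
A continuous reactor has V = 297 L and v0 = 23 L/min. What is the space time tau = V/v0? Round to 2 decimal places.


tau = V / v0
tau = 297 / 23
tau = 12.91 min


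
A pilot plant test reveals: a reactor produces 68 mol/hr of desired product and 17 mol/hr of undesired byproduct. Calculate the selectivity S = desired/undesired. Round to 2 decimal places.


S = desired product rate / undesired product rate
S = 68 / 17
S = 4.00


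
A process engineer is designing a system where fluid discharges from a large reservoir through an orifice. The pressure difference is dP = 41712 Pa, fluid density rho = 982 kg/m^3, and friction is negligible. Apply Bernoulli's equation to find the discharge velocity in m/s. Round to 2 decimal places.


v = sqrt(2*dP/rho)
v = sqrt(2*41712/982)
v = sqrt(84.953157)
v = 9.22 m/s


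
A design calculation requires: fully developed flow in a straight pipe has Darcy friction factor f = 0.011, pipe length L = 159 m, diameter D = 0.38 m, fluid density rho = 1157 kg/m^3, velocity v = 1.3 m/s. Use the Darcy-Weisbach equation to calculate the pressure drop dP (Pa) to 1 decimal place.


dP = f * (L/D) * (rho*v^2/2)
dP = 0.011 * (159/0.38) * (1157*1.3^2/2)
L/D = 418.42105263
rho*v^2/2 = 1157*1.69/2 = 977.665
dP = 0.011 * 418.42105263 * 977.665
dP = 4499.8 Pa


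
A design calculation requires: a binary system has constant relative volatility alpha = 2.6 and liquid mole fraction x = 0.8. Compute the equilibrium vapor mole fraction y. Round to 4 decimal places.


y = alpha*x / (1 + (alpha-1)*x)
y = 2.6*0.8 / (1 + (2.6-1)*0.8)
y = 2.08 / (1 + 1.28)
y = 2.08 / 2.28
y = 0.9123


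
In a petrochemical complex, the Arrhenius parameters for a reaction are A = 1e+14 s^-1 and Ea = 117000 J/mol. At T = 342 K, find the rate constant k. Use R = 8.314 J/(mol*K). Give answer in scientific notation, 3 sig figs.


k = A * exp(-Ea/(R*T))
k = 1e+14 * exp(-117000 / (8.314 * 342))
k = 1e+14 * exp(-41.148095)
k = 1.35e-04


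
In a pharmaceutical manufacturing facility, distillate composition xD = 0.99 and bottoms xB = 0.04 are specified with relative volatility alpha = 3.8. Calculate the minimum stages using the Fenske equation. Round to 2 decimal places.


N_min = ln((xD*(1-xB))/(xB*(1-xD))) / ln(alpha)
Numerator inside ln: 0.9504 / 0.0004 = 2376.0
ln(2376.0) = 7.773174
ln(alpha) = ln(3.8) = 1.335001
N_min = 7.773174 / 1.335001 = 5.82


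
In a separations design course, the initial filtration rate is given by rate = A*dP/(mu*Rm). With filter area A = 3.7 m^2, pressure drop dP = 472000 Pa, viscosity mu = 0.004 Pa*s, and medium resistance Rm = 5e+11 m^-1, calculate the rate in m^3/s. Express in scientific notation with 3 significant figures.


rate = A * dP / (mu * Rm)
rate = 3.7 * 472000 / (0.004 * 5e+11)
rate = 1746400.0 / 2.000e+09
rate = 8.73e-04 m^3/s


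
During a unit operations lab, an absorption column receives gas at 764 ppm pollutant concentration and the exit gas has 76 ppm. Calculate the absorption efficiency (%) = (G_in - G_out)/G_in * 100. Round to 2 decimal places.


Efficiency = (G_in - G_out) / G_in * 100%
Efficiency = (764 - 76) / 764 * 100
Efficiency = 688 / 764 * 100
Efficiency = 90.05%


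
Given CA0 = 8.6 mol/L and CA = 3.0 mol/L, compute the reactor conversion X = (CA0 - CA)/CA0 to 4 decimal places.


X = (CA0 - CA) / CA0
X = (8.6 - 3.0) / 8.6
X = 5.6 / 8.6
X = 0.6512


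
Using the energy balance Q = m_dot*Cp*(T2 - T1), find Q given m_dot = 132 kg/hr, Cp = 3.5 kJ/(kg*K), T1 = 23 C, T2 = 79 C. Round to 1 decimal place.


Q = m_dot * Cp * (T2 - T1)
Q = 132 * 3.5 * (79 - 23)
Q = 132 * 3.5 * 56
Q = 25872.0 kJ/hr


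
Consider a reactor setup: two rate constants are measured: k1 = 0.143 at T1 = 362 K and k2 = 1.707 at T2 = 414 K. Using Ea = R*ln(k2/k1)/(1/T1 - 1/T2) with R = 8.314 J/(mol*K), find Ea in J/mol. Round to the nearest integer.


Ea = R * ln(k2/k1) / (1/T1 - 1/T2)
ln(k2/k1) = ln(1.707/0.143) = 2.4796481
1/T1 - 1/T2 = 1/362 - 1/414 = 0.000346972002
Ea = 8.314 * 2.4796481 / 0.000346972002
Ea = 59416 J/mol


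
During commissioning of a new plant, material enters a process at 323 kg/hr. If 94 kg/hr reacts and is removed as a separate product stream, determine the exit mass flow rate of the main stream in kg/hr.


Steady-state mass balance on the main outlet: F_out = F_in - F_removed
F_out = 323 - 94
F_out = 229 kg/hr


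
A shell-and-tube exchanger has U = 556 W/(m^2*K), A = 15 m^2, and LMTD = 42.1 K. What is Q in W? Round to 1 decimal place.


Q = U * A * LMTD
Q = 556 * 15 * 42.1
Q = 351114.0 W


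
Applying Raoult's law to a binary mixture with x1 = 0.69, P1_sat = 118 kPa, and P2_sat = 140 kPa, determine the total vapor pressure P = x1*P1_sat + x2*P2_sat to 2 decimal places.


P = x1*P1_sat + x2*P2_sat
x2 = 1 - x1 = 1 - 0.69 = 0.31
P = 0.69*118 + 0.31*140
P = 81.42 + 43.4
P = 124.82 kPa


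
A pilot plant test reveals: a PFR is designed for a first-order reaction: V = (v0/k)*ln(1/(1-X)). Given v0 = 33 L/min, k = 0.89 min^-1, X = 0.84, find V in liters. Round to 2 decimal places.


V = (v0/k) * ln(1/(1-X))
V = (33/0.89) * ln(1/(1-0.84))
V = 37.078652 * ln(6.25)
V = 37.078652 * 1.832581
V = 67.95 L


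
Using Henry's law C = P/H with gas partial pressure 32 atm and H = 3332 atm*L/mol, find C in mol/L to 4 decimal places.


C = P / H
C = 32 / 3332
C = 0.0096 mol/L


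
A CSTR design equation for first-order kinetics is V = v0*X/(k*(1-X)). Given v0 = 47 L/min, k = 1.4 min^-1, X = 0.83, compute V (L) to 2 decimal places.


V = v0 * X / (k * (1 - X))
V = 47 * 0.83 / (1.4 * (1 - 0.83))
V = 39.01 / (1.4 * 0.17)
V = 39.01 / 0.238
V = 163.91 L


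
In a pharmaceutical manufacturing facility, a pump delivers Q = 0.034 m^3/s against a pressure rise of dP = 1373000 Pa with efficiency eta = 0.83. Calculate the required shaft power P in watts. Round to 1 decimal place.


P = Q * dP / eta
P = 0.034 * 1373000 / 0.83
P = 46682.0 / 0.83
P = 56243.4 W


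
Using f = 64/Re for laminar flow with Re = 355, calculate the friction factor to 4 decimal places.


f = 64 / Re
f = 64 / 355
f = 0.1803


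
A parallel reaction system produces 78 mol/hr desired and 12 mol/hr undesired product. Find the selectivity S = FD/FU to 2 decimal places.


S = desired product rate / undesired product rate
S = 78 / 12
S = 6.50


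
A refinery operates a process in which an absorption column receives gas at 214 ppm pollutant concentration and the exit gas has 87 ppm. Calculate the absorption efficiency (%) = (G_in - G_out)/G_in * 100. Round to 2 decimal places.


Efficiency = (G_in - G_out) / G_in * 100%
Efficiency = (214 - 87) / 214 * 100
Efficiency = 127 / 214 * 100
Efficiency = 59.35%


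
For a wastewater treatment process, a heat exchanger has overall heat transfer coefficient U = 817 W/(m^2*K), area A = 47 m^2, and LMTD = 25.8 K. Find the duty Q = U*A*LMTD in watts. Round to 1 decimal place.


Q = U * A * LMTD
Q = 817 * 47 * 25.8
Q = 990694.2 W


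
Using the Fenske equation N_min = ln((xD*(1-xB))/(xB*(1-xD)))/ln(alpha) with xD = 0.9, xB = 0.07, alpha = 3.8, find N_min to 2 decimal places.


N_min = ln((xD*(1-xB))/(xB*(1-xD))) / ln(alpha)
Numerator inside ln: 0.837 / 0.007 = 119.571429
ln(119.571429) = 4.783914
ln(alpha) = ln(3.8) = 1.335001
N_min = 4.783914 / 1.335001 = 3.58


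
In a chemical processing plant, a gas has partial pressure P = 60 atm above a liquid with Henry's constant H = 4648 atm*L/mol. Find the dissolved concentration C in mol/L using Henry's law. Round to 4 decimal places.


C = P / H
C = 60 / 4648
C = 0.0129 mol/L


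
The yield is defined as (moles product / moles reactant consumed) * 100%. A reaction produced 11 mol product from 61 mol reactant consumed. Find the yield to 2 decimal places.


Yield = (moles product / moles consumed) * 100%
Yield = (11 / 61) * 100
Yield = 0.1803 * 100
Yield = 18.03%


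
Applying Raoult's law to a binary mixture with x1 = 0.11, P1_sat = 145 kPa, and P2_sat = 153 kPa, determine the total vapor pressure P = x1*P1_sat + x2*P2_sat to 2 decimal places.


P = x1*P1_sat + x2*P2_sat
x2 = 1 - x1 = 1 - 0.11 = 0.89
P = 0.11*145 + 0.89*153
P = 15.95 + 136.17
P = 152.12 kPa


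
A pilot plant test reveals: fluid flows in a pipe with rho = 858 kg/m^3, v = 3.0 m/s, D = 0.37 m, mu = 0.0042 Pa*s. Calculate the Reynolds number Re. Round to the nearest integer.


Re = rho * v * D / mu
Re = 858 * 3.0 * 0.37 / 0.0042
Re = 952.38 / 0.0042
Re = 226757


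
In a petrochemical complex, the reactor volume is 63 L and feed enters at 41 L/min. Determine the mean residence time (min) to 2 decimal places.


tau = V / v0
tau = 63 / 41
tau = 1.54 min


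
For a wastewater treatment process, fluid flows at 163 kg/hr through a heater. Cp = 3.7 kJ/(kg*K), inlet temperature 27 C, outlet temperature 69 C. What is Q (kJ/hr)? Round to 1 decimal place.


Q = m_dot * Cp * (T2 - T1)
Q = 163 * 3.7 * (69 - 27)
Q = 163 * 3.7 * 42
Q = 25330.2 kJ/hr


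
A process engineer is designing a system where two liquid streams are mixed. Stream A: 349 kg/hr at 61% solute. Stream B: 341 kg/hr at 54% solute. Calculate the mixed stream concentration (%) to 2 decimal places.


Mass balance on solute: F1*x1 + F2*x2 = F3*x3
F3 = F1 + F2 = 349 + 341 = 690 kg/hr
x3 = (F1*x1 + F2*x2)/F3
x3 = (349*0.61 + 341*0.54) / 690
x3 = 57.54%


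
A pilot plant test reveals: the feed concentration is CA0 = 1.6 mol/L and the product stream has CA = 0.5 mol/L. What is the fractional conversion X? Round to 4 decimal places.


X = (CA0 - CA) / CA0
X = (1.6 - 0.5) / 1.6
X = 1.1 / 1.6
X = 0.6875


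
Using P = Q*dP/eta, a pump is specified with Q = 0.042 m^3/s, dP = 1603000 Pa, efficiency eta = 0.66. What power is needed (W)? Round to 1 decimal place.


P = Q * dP / eta
P = 0.042 * 1603000 / 0.66
P = 67326.0 / 0.66
P = 102009.1 W


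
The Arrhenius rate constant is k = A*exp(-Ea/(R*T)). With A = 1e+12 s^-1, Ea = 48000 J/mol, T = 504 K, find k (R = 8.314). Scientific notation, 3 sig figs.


k = A * exp(-Ea/(R*T))
k = 1e+12 * exp(-48000 / (8.314 * 504))
k = 1e+12 * exp(-11.455147)
k = 1.06e+07
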